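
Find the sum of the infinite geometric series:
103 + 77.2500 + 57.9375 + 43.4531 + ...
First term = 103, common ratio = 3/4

For |r| < 1, S = a / (1 - r)
S = 103 / (1 - (3/4))
S = 103 / (1/4)
S = 412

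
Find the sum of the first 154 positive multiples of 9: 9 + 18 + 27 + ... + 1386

Factor out 9: = 9(1 + 2 + ... + 154) = 9 × n(n+1)/2
= 9 × 154×155/2
= 9 × 11935
= 107415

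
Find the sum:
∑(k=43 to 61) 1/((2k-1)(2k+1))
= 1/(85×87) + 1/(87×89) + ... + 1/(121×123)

Partial fractions: 1/((2k-1)(2k+1)) = (1/2)[1/(2k-1) - 1/(2k+1)]
The series telescopes:
= (1/2)[1/85 - 1/123]
= 19/10455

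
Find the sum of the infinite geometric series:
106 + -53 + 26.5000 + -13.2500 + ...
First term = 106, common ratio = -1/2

For |r| < 1, S = a / (1 - r)
S = 106 / (1 - (-1/2))
S = 106 / (3/2)
S = 212/3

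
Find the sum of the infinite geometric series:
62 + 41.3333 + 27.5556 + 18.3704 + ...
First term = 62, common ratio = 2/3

For |r| < 1, S = a / (1 - r)
S = 62 / (1 - (2/3))
S = 62 / (1/3)
S = 186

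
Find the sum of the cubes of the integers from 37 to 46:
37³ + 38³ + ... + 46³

Use ∑_{k=1}^{n} k³ = [n(n+1)/2]², then subtract the first 36 terms.
∑_{k=1}^{46} k³ = [46×47/2]² = 1081² = 1168561
∑_{k=1}^{36} k³ = [36×37/2]² = 666² = 443556
∑_{k=37}^{46} k³ = 1168561 - 443556 = 725005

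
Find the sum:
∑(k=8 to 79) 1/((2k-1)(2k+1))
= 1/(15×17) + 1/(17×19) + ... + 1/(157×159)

Partial fractions: 1/((2k-1)(2k+1)) = (1/2)[1/(2k-1) - 1/(2k+1)]
The series telescopes:
= (1/2)[1/15 - 1/159]
= 8/265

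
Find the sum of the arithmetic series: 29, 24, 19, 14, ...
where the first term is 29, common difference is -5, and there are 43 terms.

Sₙ = n/2 × (first + last)
Last term = a + (n-1)d = 29 + (43-1)×(-5) = -181
S_43 = 43/2 × (29 + (-181))
S_43 = 43/2 × (-152) = -3268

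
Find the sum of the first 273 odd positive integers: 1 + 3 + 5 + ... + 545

Sum of first n odd numbers = n²
= 273²
= 74529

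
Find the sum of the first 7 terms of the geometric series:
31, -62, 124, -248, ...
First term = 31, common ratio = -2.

Sₙ = a(1 - rⁿ) / (1 - r)
S_7 = 31(1 - (-2)^7) / (1 - (-2))
S_7 = 31(1 - (-128)) / (3)
S_7 = 1333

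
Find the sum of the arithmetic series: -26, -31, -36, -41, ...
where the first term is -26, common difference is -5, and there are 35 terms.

Sₙ = n/2 × (first + last)
Last term = a + (n-1)d = -26 + (35-1)×(-5) = -196
S_35 = 35/2 × (-26 + (-196))
S_35 = 35/2 × (-222) = -3885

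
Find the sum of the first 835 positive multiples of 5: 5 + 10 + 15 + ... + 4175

Factor out 5: = 5(1 + 2 + ... + 835) = 5 × n(n+1)/2
= 5 × 835×836/2
= 5 × 349030
= 1745150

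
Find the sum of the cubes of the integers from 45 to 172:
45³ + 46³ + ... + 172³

Use ∑_{k=1}^{n} k³ = [n(n+1)/2]², then subtract the first 44 terms.
∑_{k=1}^{172} k³ = [172×173/2]² = 14878² = 221354884
∑_{k=1}^{44} k³ = [44×45/2]² = 990² = 980100
∑_{k=45}^{172} k³ = 221354884 - 980100 = 220374784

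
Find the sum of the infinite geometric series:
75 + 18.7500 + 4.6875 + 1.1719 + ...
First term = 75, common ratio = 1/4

For |r| < 1, S = a / (1 - r)
S = 75 / (1 - (1/4))
S = 75 / (3/4)
S = 100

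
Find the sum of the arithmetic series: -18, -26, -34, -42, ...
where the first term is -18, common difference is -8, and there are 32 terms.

Sₙ = n/2 × (first + last)
Last term = a + (n-1)d = -18 + (32-1)×(-8) = -266
S_32 = 32/2 × (-18 + (-266))
S_32 = 32/2 × (-284) = -4544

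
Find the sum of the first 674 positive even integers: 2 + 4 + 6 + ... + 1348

Sum of first n even numbers = n(n+1)
= 674×675
= 454950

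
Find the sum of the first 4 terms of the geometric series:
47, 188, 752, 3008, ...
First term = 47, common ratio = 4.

Sₙ = a(1 - rⁿ) / (1 - r)
S_4 = 47(1 - 4^4) / (1 - 4)
S_4 = 47(1 - 256) / (-3)
S_4 = 3995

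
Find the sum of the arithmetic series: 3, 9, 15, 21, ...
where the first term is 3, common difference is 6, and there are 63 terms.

Sₙ = n/2 × (first + last)
Last term = a + (n-1)d = 3 + (63-1)×6 = 375
S_63 = 63/2 × (3 + 375)
S_63 = 63/2 × 378 = 11907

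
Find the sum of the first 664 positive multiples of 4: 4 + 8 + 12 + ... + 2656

Factor out 4: = 4(1 + 2 + ... + 664) = 4 × n(n+1)/2
= 4 × 664×665/2
= 4 × 220780
= 883120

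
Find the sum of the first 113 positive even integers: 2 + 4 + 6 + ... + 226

Sum of first n even numbers = n(n+1)
= 113×114
= 12882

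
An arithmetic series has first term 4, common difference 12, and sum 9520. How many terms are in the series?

Using S = n/2 × [2a + (n-1)d]
9520 = n/2 × [2(4) + (n-1)(12)]
9520 = n/2 × [8 + 12n - 12]
19040 = n × [-4 + 12n]
12n² + (-4)n - 19040 = 0
Discriminant: Δ = (-4)² - 4(12)(-19040) = 16 + 913920 = 913936
√Δ = 956
n = [-(-4) + √Δ] / (2·12) = (4 + 956) / 24 = 960 / 24 = 40
(The negative root is discarded since n must be a positive integer.)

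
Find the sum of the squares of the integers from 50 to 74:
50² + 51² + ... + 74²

Use ∑_{k=1}^{n} k² = n(n+1)(2n+1)/6, then subtract the first 49 terms.
∑_{k=1}^{74} k² = 74×75×149/6 = 137825
∑_{k=1}^{49} k² = 49×50×99/6 = 40425
∑_{k=50}^{74} k² = 137825 - 40425 = 97400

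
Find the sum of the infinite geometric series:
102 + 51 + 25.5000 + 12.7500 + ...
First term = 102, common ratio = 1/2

For |r| < 1, S = a / (1 - r)
S = 102 / (1 - (1/2))
S = 102 / (1/2)
S = 204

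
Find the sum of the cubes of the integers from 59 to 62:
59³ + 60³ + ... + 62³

Use ∑_{k=1}^{n} k³ = [n(n+1)/2]², then subtract the first 58 terms.
∑_{k=1}^{62} k³ = [62×63/2]² = 1953² = 3814209
∑_{k=1}^{58} k³ = [58×59/2]² = 1711² = 2927521
∑_{k=59}^{62} k³ = 3814209 - 2927521 = 886688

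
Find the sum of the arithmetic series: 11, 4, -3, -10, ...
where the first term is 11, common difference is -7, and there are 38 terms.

Sₙ = n/2 × (first + last)
Last term = a + (n-1)d = 11 + (38-1)×(-7) = -248
S_38 = 38/2 × (11 + (-248))
S_38 = 38/2 × (-237) = -4503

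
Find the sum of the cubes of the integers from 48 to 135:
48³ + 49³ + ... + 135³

Use ∑_{k=1}^{n} k³ = [n(n+1)/2]², then subtract the first 47 terms.
∑_{k=1}^{135} k³ = [135×136/2]² = 9180² = 84272400
∑_{k=1}^{47} k³ = [47×48/2]² = 1128² = 1272384
∑_{k=48}^{135} k³ = 84272400 - 1272384 = 83000016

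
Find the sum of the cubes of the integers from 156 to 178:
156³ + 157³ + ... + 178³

Use ∑_{k=1}^{n} k³ = [n(n+1)/2]², then subtract the first 155 terms.
∑_{k=1}^{178} k³ = [178×179/2]² = 15931² = 253796761
∑_{k=1}^{155} k³ = [155×156/2]² = 12090² = 146168100
∑_{k=156}^{178} k³ = 253796761 - 146168100 = 107628661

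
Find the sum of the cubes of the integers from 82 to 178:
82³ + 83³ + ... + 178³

Use ∑_{k=1}^{n} k³ = [n(n+1)/2]², then subtract the first 81 terms.
∑_{k=1}^{178} k³ = [178×179/2]² = 15931² = 253796761
∑_{k=1}^{81} k³ = [81×82/2]² = 3321² = 11029041
∑_{k=82}^{178} k³ = 253796761 - 11029041 = 242767720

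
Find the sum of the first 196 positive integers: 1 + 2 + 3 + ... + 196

Formula: ∑k = n(n+1)/2
= 196×197/2
= 38612/2
= 19306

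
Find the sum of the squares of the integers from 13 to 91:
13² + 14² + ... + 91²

Use ∑_{k=1}^{n} k² = n(n+1)(2n+1)/6, then subtract the first 12 terms.
∑_{k=1}^{91} k² = 91×92×183/6 = 255346
∑_{k=1}^{12} k² = 12×13×25/6 = 650
∑_{k=13}^{91} k² = 255346 - 650 = 254696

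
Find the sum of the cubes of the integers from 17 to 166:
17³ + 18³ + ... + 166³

Use ∑_{k=1}^{n} k³ = [n(n+1)/2]², then subtract the first 16 terms.
∑_{k=1}^{166} k³ = [166×167/2]² = 13861² = 192127321
∑_{k=1}^{16} k³ = [16×17/2]² = 136² = 18496
∑_{k=17}^{166} k³ = 192127321 - 18496 = 192108825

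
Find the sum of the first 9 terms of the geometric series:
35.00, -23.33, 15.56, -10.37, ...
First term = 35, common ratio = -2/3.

Sₙ = a(1 - rⁿ) / (1 - r)
S_9 = 35(1 - (-2/3)^9) / (1 - (-2/3))
S_9 = 35(1 - (-512/19683)) / (5/3)
S_9 = 141365/6561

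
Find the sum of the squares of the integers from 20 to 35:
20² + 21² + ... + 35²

Use ∑_{k=1}^{n} k² = n(n+1)(2n+1)/6, then subtract the first 19 terms.
∑_{k=1}^{35} k² = 35×36×71/6 = 14910
∑_{k=1}^{19} k² = 19×20×39/6 = 2470
∑_{k=20}^{35} k² = 14910 - 2470 = 12440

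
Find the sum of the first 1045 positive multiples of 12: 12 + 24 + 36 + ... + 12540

Factor out 12: = 12(1 + 2 + ... + 1045) = 12 × n(n+1)/2
= 12 × 1045×1046/2
= 12 × 546535
= 6558420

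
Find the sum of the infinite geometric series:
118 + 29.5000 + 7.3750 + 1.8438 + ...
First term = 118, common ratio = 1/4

For |r| < 1, S = a / (1 - r)
S = 118 / (1 - (1/4))
S = 118 / (3/4)
S = 472/3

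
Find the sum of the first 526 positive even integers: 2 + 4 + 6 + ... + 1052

Sum of first n even numbers = n(n+1)
= 526×527
= 277202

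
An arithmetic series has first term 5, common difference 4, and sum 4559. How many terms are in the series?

Using S = n/2 × [2a + (n-1)d]
4559 = n/2 × [2(5) + (n-1)(4)]
4559 = n/2 × [10 + 4n - 4]
9118 = n × [6 + 4n]
4n² + (6)n - 9118 = 0
Discriminant: Δ = (6)² - 4(4)(-9118) = 36 + 145888 = 145924
√Δ = 382
n = [-(6) + √Δ] / (2·4) = (-6 + 382) / 8 = 376 / 8 = 47
(The negative root is discarded since n must be a positive integer.)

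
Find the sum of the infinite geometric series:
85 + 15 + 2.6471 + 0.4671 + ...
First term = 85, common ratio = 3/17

For |r| < 1, S = a / (1 - r)
S = 85 / (1 - (3/17))
S = 85 / (14/17)
S = 1445/14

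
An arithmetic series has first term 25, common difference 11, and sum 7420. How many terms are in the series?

Using S = n/2 × [2a + (n-1)d]
7420 = n/2 × [2(25) + (n-1)(11)]
7420 = n/2 × [50 + 11n - 11]
14840 = n × [39 + 11n]
11n² + (39)n - 14840 = 0
Discriminant: Δ = (39)² - 4(11)(-14840) = 1521 + 652960 = 654481
√Δ = 809
n = [-(39) + √Δ] / (2·11) = (-39 + 809) / 22 = 770 / 22 = 35
(The negative root is discarded since n must be a positive integer.)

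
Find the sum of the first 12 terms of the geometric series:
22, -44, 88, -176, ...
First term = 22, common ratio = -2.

Sₙ = a(1 - rⁿ) / (1 - r)
S_12 = 22(1 - (-2)^12) / (1 - (-2))
S_12 = 22(1 - 4096) / (3)
S_12 = -30030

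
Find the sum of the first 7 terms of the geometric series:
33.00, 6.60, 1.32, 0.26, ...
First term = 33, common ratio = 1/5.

Sₙ = a(1 - rⁿ) / (1 - r)
S_7 = 33(1 - (1/5)^7) / (1 - (1/5))
S_7 = 33(1 - (1/78125)) / (4/5)
S_7 = 644523/15625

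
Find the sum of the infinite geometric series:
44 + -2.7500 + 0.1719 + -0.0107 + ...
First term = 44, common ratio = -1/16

For |r| < 1, S = a / (1 - r)
S = 44 / (1 - (-1/16))
S = 44 / (17/16)
S = 704/17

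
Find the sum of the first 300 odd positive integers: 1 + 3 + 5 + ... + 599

Sum of first n odd numbers = n²
= 300²
= 90000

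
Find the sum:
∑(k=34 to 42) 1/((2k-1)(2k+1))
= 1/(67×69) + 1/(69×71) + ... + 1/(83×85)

Partial fractions: 1/((2k-1)(2k+1)) = (1/2)[1/(2k-1) - 1/(2k+1)]
The series telescopes:
= (1/2)[1/67 - 1/85]
= 9/5695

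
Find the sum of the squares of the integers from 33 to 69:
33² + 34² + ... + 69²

Use ∑_{k=1}^{n} k² = n(n+1)(2n+1)/6, then subtract the first 32 terms.
∑_{k=1}^{69} k² = 69×70×139/6 = 111895
∑_{k=1}^{32} k² = 32×33×65/6 = 11440
∑_{k=33}^{69} k² = 111895 - 11440 = 100455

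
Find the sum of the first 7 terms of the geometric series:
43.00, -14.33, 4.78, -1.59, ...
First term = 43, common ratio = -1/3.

Sₙ = a(1 - rⁿ) / (1 - r)
S_7 = 43(1 - (-1/3)^7) / (1 - (-1/3))
S_7 = 43(1 - (-1/2187)) / (4/3)
S_7 = 23521/729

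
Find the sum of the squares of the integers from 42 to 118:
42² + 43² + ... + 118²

Use ∑_{k=1}^{n} k² = n(n+1)(2n+1)/6, then subtract the first 41 terms.
∑_{k=1}^{118} k² = 118×119×237/6 = 554659
∑_{k=1}^{41} k² = 41×42×83/6 = 23821
∑_{k=42}^{118} k² = 554659 - 23821 = 530838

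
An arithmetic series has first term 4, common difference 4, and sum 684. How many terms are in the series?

Using S = n/2 × [2a + (n-1)d]
684 = n/2 × [2(4) + (n-1)(4)]
684 = n/2 × [8 + 4n - 4]
1368 = n × [4 + 4n]
4n² + (4)n - 1368 = 0
Discriminant: Δ = (4)² - 4(4)(-1368) = 16 + 21888 = 21904
√Δ = 148
n = [-(4) + √Δ] / (2·4) = (-4 + 148) / 8 = 144 / 8 = 18
(The negative root is discarded since n must be a positive integer.)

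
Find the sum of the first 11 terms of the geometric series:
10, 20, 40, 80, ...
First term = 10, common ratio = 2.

Sₙ = a(1 - rⁿ) / (1 - r)
S_11 = 10(1 - 2^11) / (1 - 2)
S_11 = 10(1 - 2048) / (-1)
S_11 = 20470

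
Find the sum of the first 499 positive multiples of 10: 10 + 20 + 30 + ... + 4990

Factor out 10: = 10(1 + 2 + ... + 499) = 10 × n(n+1)/2
= 10 × 499×500/2
= 10 × 124750
= 1247500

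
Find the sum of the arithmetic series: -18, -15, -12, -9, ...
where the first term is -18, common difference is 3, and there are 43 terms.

Sₙ = n/2 × (first + last)
Last term = a + (n-1)d = -18 + (43-1)×3 = 108
S_43 = 43/2 × (-18 + 108)
S_43 = 43/2 × 90 = 1935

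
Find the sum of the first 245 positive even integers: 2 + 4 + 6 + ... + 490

Sum of first n even numbers = n(n+1)
= 245×246
= 60270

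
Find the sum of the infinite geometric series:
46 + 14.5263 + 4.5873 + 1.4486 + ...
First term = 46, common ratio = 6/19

For |r| < 1, S = a / (1 - r)
S = 46 / (1 - (6/19))
S = 46 / (13/19)
S = 874/13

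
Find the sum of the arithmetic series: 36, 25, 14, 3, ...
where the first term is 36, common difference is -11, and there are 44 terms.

Sₙ = n/2 × (first + last)
Last term = a + (n-1)d = 36 + (44-1)×(-11) = -437
S_44 = 44/2 × (36 + (-437))
S_44 = 44/2 × (-401) = -8822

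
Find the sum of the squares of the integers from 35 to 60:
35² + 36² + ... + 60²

Use ∑_{k=1}^{n} k² = n(n+1)(2n+1)/6, then subtract the first 34 terms.
∑_{k=1}^{60} k² = 60×61×121/6 = 73810
∑_{k=1}^{34} k² = 34×35×69/6 = 13685
∑_{k=35}^{60} k² = 73810 - 13685 = 60125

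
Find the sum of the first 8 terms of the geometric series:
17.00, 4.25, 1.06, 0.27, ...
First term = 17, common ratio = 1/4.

Sₙ = a(1 - rⁿ) / (1 - r)
S_8 = 17(1 - (1/4)^8) / (1 - (1/4))
S_8 = 17(1 - (1/65536)) / (3/4)
S_8 = 371365/16384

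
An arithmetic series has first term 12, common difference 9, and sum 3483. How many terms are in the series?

Using S = n/2 × [2a + (n-1)d]
3483 = n/2 × [2(12) + (n-1)(9)]
3483 = n/2 × [24 + 9n - 9]
6966 = n × [15 + 9n]
9n² + (15)n - 6966 = 0
Discriminant: Δ = (15)² - 4(9)(-6966) = 225 + 250776 = 251001
√Δ = 501
n = [-(15) + √Δ] / (2·9) = (-15 + 501) / 18 = 486 / 18 = 27
(The negative root is discarded since n must be a positive integer.)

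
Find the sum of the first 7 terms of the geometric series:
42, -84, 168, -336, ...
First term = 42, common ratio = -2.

Sₙ = a(1 - rⁿ) / (1 - r)
S_7 = 42(1 - (-2)^7) / (1 - (-2))
S_7 = 42(1 - (-128)) / (3)
S_7 = 1806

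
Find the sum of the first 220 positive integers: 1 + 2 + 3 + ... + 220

Formula: ∑k = n(n+1)/2
= 220×221/2
= 48620/2
= 24310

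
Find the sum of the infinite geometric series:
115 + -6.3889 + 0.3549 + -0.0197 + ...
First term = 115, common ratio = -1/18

For |r| < 1, S = a / (1 - r)
S = 115 / (1 - (-1/18))
S = 115 / (19/18)
S = 2070/19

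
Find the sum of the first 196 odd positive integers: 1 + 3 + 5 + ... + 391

Sum of first n odd numbers = n²
= 196²
= 38416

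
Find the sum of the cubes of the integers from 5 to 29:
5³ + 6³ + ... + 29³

Use ∑_{k=1}^{n} k³ = [n(n+1)/2]², then subtract the first 4 terms.
∑_{k=1}^{29} k³ = [29×30/2]² = 435² = 189225
∑_{k=1}^{4} k³ = [4×5/2]² = 10² = 100
∑_{k=5}^{29} k³ = 189225 - 100 = 189125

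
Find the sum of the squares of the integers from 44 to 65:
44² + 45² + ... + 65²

Use ∑_{k=1}^{n} k² = n(n+1)(2n+1)/6, then subtract the first 43 terms.
∑_{k=1}^{65} k² = 65×66×131/6 = 93665
∑_{k=1}^{43} k² = 43×44×87/6 = 27434
∑_{k=44}^{65} k² = 93665 - 27434 = 66231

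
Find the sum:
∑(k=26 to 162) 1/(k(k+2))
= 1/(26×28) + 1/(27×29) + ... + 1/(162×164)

Partial fractions: 1/(k(k+2)) = (1/2)[1/k - 1/(k+2)]
Telescoping leaves the first two and last two terms:
= (1/2)[1/26 + 1/27 - 1/163 - 1/164]
= 593621/18765864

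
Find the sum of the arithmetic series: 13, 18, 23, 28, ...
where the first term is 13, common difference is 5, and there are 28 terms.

Sₙ = n/2 × (first + last)
Last term = a + (n-1)d = 13 + (28-1)×5 = 148
S_28 = 28/2 × (13 + 148)
S_28 = 28/2 × 161 = 2254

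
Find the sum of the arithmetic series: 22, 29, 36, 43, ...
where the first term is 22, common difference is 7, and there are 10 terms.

Sₙ = n/2 × (first + last)
Last term = a + (n-1)d = 22 + (10-1)×7 = 85
S_10 = 10/2 × (22 + 85)
S_10 = 10/2 × 107 = 535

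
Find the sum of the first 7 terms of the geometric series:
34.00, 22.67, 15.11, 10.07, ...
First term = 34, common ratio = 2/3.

Sₙ = a(1 - rⁿ) / (1 - r)
S_7 = 34(1 - (2/3)^7) / (1 - (2/3))
S_7 = 34(1 - (128/2187)) / (1/3)
S_7 = 70006/729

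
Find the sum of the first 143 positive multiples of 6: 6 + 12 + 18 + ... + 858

Factor out 6: = 6(1 + 2 + ... + 143) = 6 × n(n+1)/2
= 6 × 143×144/2
= 6 × 10296
= 61776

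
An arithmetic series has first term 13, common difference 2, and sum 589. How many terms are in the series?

Using S = n/2 × [2a + (n-1)d]
589 = n/2 × [2(13) + (n-1)(2)]
589 = n/2 × [26 + 2n - 2]
1178 = n × [24 + 2n]
2n² + (24)n - 1178 = 0
Discriminant: Δ = (24)² - 4(2)(-1178) = 576 + 9424 = 10000
√Δ = 100
n = [-(24) + √Δ] / (2·2) = (-24 + 100) / 4 = 76 / 4 = 19
(The negative root is discarded since n must be a positive integer.)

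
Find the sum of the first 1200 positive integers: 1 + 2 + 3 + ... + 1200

Formula: ∑k = n(n+1)/2
= 1200×1201/2
= 1441200/2
= 720600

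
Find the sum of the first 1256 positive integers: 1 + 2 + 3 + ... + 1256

Formula: ∑k = n(n+1)/2
= 1256×1257/2
= 1578792/2
= 789396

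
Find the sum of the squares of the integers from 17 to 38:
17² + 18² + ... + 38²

Use ∑_{k=1}^{n} k² = n(n+1)(2n+1)/6, then subtract the first 16 terms.
∑_{k=1}^{38} k² = 38×39×77/6 = 19019
∑_{k=1}^{16} k² = 16×17×33/6 = 1496
∑_{k=17}^{38} k² = 19019 - 1496 = 17523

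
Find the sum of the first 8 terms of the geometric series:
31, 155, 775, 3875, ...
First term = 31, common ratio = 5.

Sₙ = a(1 - rⁿ) / (1 - r)
S_8 = 31(1 - 5^8) / (1 - 5)
S_8 = 31(1 - 390625) / (-4)
S_8 = 3027336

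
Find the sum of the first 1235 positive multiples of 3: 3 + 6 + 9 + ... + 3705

Factor out 3: = 3(1 + 2 + ... + 1235) = 3 × n(n+1)/2
= 3 × 1235×1236/2
= 3 × 763230
= 2289690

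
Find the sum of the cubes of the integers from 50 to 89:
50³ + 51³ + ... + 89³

Use ∑_{k=1}^{n} k³ = [n(n+1)/2]², then subtract the first 49 terms.
∑_{k=1}^{89} k³ = [89×90/2]² = 4005² = 16040025
∑_{k=1}^{49} k³ = [49×50/2]² = 1225² = 1500625
∑_{k=50}^{89} k³ = 16040025 - 1500625 = 14539400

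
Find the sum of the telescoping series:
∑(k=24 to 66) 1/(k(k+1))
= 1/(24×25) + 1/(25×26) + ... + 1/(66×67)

Partial fractions: 1/(k(k+1)) = 1/k - 1/(k+1)
The series telescopes:
= (1/24 - 1/25) + (1/25 - 1/26) + ... + (1/66 - 1/67)
= 1/24 - 1/67
= 43/1608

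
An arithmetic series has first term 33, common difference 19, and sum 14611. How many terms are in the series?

Using S = n/2 × [2a + (n-1)d]
14611 = n/2 × [2(33) + (n-1)(19)]
14611 = n/2 × [66 + 19n - 19]
29222 = n × [47 + 19n]
19n² + (47)n - 29222 = 0
Discriminant: Δ = (47)² - 4(19)(-29222) = 2209 + 2220872 = 2223081
√Δ = 1491
n = [-(47) + √Δ] / (2·19) = (-47 + 1491) / 38 = 1444 / 38 = 38
(The negative root is discarded since n must be a positive integer.)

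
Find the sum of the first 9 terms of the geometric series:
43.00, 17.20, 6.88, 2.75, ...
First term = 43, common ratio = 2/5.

Sₙ = a(1 - rⁿ) / (1 - r)
S_9 = 43(1 - (2/5)^9) / (1 - (2/5))
S_9 = 43(1 - (512/1953125)) / (3/5)
S_9 = 27987453/390625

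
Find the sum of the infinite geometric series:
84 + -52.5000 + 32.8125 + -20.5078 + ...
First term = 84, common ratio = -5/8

For |r| < 1, S = a / (1 - r)
S = 84 / (1 - (-5/8))
S = 84 / (13/8)
S = 672/13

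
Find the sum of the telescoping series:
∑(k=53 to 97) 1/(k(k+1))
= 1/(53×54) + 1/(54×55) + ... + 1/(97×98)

Partial fractions: 1/(k(k+1)) = 1/k - 1/(k+1)
The series telescopes:
= (1/53 - 1/54) + (1/54 - 1/55) + ... + (1/97 - 1/98)
= 1/53 - 1/98
= 45/5194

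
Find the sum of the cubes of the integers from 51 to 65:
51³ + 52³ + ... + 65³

Use ∑_{k=1}^{n} k³ = [n(n+1)/2]², then subtract the first 50 terms.
∑_{k=1}^{65} k³ = [65×66/2]² = 2145² = 4601025
∑_{k=1}^{50} k³ = [50×51/2]² = 1275² = 1625625
∑_{k=51}^{65} k³ = 4601025 - 1625625 = 2975400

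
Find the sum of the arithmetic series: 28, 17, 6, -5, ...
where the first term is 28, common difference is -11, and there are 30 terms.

Sₙ = n/2 × (first + last)
Last term = a + (n-1)d = 28 + (30-1)×(-11) = -291
S_30 = 30/2 × (28 + (-291))
S_30 = 30/2 × (-263) = -3945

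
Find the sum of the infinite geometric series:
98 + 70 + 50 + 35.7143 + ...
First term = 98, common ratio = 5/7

For |r| < 1, S = a / (1 - r)
S = 98 / (1 - (5/7))
S = 98 / (2/7)
S = 343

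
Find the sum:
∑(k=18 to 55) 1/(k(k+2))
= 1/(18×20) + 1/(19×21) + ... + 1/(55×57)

Partial fractions: 1/(k(k+2)) = (1/2)[1/k - 1/(k+2)]
Telescoping leaves the first two and last two terms:
= (1/2)[1/18 + 1/19 - 1/56 - 1/57]
= 697/19152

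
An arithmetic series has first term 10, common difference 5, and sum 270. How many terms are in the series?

Using S = n/2 × [2a + (n-1)d]
270 = n/2 × [2(10) + (n-1)(5)]
270 = n/2 × [20 + 5n - 5]
540 = n × [15 + 5n]
5n² + (15)n - 540 = 0
Discriminant: Δ = (15)² - 4(5)(-540) = 225 + 10800 = 11025
√Δ = 105
n = [-(15) + √Δ] / (2·5) = (-15 + 105) / 10 = 90 / 10 = 9
(The negative root is discarded since n must be a positive integer.)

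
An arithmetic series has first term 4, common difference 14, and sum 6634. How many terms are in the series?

Using S = n/2 × [2a + (n-1)d]
6634 = n/2 × [2(4) + (n-1)(14)]
6634 = n/2 × [8 + 14n - 14]
13268 = n × [-6 + 14n]
14n² + (-6)n - 13268 = 0
Discriminant: Δ = (-6)² - 4(14)(-13268) = 36 + 743008 = 743044
√Δ = 862
n = [-(-6) + √Δ] / (2·14) = (6 + 862) / 28 = 868 / 28 = 31
(The negative root is discarded since n must be a positive integer.)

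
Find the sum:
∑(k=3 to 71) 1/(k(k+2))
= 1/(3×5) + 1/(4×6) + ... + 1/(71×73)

Partial fractions: 1/(k(k+2)) = (1/2)[1/k - 1/(k+2)]
Telescoping leaves the first two and last two terms:
= (1/2)[1/3 + 1/4 - 1/72 - 1/73]
= 2921/10512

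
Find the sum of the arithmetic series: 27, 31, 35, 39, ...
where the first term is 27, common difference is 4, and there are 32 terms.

Sₙ = n/2 × (first + last)
Last term = a + (n-1)d = 27 + (32-1)×4 = 151
S_32 = 32/2 × (27 + 151)
S_32 = 32/2 × 178 = 2848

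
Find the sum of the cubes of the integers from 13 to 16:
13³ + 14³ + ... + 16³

Use ∑_{k=1}^{n} k³ = [n(n+1)/2]², then subtract the first 12 terms.
∑_{k=1}^{16} k³ = [16×17/2]² = 136² = 18496
∑_{k=1}^{12} k³ = [12×13/2]² = 78² = 6084
∑_{k=13}^{16} k³ = 18496 - 6084 = 12412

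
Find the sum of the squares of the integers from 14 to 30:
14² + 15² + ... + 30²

Use ∑_{k=1}^{n} k² = n(n+1)(2n+1)/6, then subtract the first 13 terms.
∑_{k=1}^{30} k² = 30×31×61/6 = 9455
∑_{k=1}^{13} k² = 13×14×27/6 = 819
∑_{k=14}^{30} k² = 9455 - 819 = 8636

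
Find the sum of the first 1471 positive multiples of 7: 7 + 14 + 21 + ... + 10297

Factor out 7: = 7(1 + 2 + ... + 1471) = 7 × n(n+1)/2
= 7 × 1471×1472/2
= 7 × 1082656
= 7578592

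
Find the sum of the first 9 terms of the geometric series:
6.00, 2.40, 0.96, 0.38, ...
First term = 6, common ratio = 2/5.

Sₙ = a(1 - rⁿ) / (1 - r)
S_9 = 6(1 - (2/5)^9) / (1 - (2/5))
S_9 = 6(1 - (512/1953125)) / (3/5)
S_9 = 3905226/390625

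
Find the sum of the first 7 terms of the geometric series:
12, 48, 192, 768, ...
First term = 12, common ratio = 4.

Sₙ = a(1 - rⁿ) / (1 - r)
S_7 = 12(1 - 4^7) / (1 - 4)
S_7 = 12(1 - 16384) / (-3)
S_7 = 65532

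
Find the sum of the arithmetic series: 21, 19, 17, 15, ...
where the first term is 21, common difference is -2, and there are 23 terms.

Sₙ = n/2 × (first + last)
Last term = a + (n-1)d = 21 + (23-1)×(-2) = -23
S_23 = 23/2 × (21 + (-23))
S_23 = 23/2 × (-2) = -23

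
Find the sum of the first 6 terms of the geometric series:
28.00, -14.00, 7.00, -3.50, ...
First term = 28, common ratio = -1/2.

Sₙ = a(1 - rⁿ) / (1 - r)
S_6 = 28(1 - (-1/2)^6) / (1 - (-1/2))
S_6 = 28(1 - (1/64)) / (3/2)
S_6 = 147/8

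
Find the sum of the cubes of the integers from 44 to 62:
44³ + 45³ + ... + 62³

Use ∑_{k=1}^{n} k³ = [n(n+1)/2]², then subtract the first 43 terms.
∑_{k=1}^{62} k³ = [62×63/2]² = 1953² = 3814209
∑_{k=1}^{43} k³ = [43×44/2]² = 946² = 894916
∑_{k=44}^{62} k³ = 3814209 - 894916 = 2919293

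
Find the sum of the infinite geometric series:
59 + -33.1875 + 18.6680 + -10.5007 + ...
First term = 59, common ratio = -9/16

For |r| < 1, S = a / (1 - r)
S = 59 / (1 - (-9/16))
S = 59 / (25/16)
S = 944/25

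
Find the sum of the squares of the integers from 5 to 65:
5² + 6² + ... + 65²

Use ∑_{k=1}^{n} k² = n(n+1)(2n+1)/6, then subtract the first 4 terms.
∑_{k=1}^{65} k² = 65×66×131/6 = 93665
∑_{k=1}^{4} k² = 4×5×9/6 = 30
∑_{k=5}^{65} k² = 93665 - 30 = 93635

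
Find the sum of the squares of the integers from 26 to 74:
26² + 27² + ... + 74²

Use ∑_{k=1}^{n} k² = n(n+1)(2n+1)/6, then subtract the first 25 terms.
∑_{k=1}^{74} k² = 74×75×149/6 = 137825
∑_{k=1}^{25} k² = 25×26×51/6 = 5525
∑_{k=26}^{74} k² = 137825 - 5525 = 132300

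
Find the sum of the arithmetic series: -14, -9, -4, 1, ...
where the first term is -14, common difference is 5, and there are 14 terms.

Sₙ = n/2 × (first + last)
Last term = a + (n-1)d = -14 + (14-1)×5 = 51
S_14 = 14/2 × (-14 + 51)
S_14 = 14/2 × 37 = 259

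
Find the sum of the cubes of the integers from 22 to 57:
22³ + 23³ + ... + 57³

Use ∑_{k=1}^{n} k³ = [n(n+1)/2]², then subtract the first 21 terms.
∑_{k=1}^{57} k³ = [57×58/2]² = 1653² = 2732409
∑_{k=1}^{21} k³ = [21×22/2]² = 231² = 53361
∑_{k=22}^{57} k³ = 2732409 - 53361 = 2679048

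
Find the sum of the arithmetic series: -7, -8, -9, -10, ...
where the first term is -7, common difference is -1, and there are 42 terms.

Sₙ = n/2 × (first + last)
Last term = a + (n-1)d = -7 + (42-1)×(-1) = -48
S_42 = 42/2 × (-7 + (-48))
S_42 = 42/2 × (-55) = -1155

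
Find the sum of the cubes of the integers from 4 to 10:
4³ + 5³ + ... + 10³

Use ∑_{k=1}^{n} k³ = [n(n+1)/2]², then subtract the first 3 terms.
∑_{k=1}^{10} k³ = [10×11/2]² = 55² = 3025
∑_{k=1}^{3} k³ = [3×4/2]² = 6² = 36
∑_{k=4}^{10} k³ = 3025 - 36 = 2989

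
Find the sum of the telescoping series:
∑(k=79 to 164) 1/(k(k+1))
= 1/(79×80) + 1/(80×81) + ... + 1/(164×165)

Partial fractions: 1/(k(k+1)) = 1/k - 1/(k+1)
The series telescopes:
= (1/79 - 1/80) + (1/80 - 1/81) + ... + (1/164 - 1/165)
= 1/79 - 1/165
= 86/13035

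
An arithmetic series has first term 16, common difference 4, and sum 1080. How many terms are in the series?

Using S = n/2 × [2a + (n-1)d]
1080 = n/2 × [2(16) + (n-1)(4)]
1080 = n/2 × [32 + 4n - 4]
2160 = n × [28 + 4n]
4n² + (28)n - 2160 = 0
Discriminant: Δ = (28)² - 4(4)(-2160) = 784 + 34560 = 35344
√Δ = 188
n = [-(28) + √Δ] / (2·4) = (-28 + 188) / 8 = 160 / 8 = 20
(The negative root is discarded since n must be a positive integer.)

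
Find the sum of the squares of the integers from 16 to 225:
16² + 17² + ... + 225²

Use ∑_{k=1}^{n} k² = n(n+1)(2n+1)/6, then subtract the first 15 terms.
∑_{k=1}^{225} k² = 225×226×451/6 = 3822225
∑_{k=1}^{15} k² = 15×16×31/6 = 1240
∑_{k=16}^{225} k² = 3822225 - 1240 = 3820985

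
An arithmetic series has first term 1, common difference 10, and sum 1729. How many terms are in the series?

Using S = n/2 × [2a + (n-1)d]
1729 = n/2 × [2(1) + (n-1)(10)]
1729 = n/2 × [2 + 10n - 10]
3458 = n × [-8 + 10n]
10n² + (-8)n - 3458 = 0
Discriminant: Δ = (-8)² - 4(10)(-3458) = 64 + 138320 = 138384
√Δ = 372
n = [-(-8) + √Δ] / (2·10) = (8 + 372) / 20 = 380 / 20 = 19
(The negative root is discarded since n must be a positive integer.)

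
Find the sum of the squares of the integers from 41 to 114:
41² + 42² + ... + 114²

Use ∑_{k=1}^{n} k² = n(n+1)(2n+1)/6, then subtract the first 40 terms.
∑_{k=1}^{114} k² = 114×115×229/6 = 500365
∑_{k=1}^{40} k² = 40×41×81/6 = 22140
∑_{k=41}^{114} k² = 500365 - 22140 = 478225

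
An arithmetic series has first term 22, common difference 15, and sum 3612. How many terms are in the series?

Using S = n/2 × [2a + (n-1)d]
3612 = n/2 × [2(22) + (n-1)(15)]
3612 = n/2 × [44 + 15n - 15]
7224 = n × [29 + 15n]
15n² + (29)n - 7224 = 0
Discriminant: Δ = (29)² - 4(15)(-7224) = 841 + 433440 = 434281
√Δ = 659
n = [-(29) + √Δ] / (2·15) = (-29 + 659) / 30 = 630 / 30 = 21
(The negative root is discarded since n must be a positive integer.)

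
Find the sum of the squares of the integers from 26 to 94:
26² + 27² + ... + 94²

Use ∑_{k=1}^{n} k² = n(n+1)(2n+1)/6, then subtract the first 25 terms.
∑_{k=1}^{94} k² = 94×95×189/6 = 281295
∑_{k=1}^{25} k² = 25×26×51/6 = 5525
∑_{k=26}^{94} k² = 281295 - 5525 = 275770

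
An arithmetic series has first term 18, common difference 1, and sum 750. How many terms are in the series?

Using S = n/2 × [2a + (n-1)d]
750 = n/2 × [2(18) + (n-1)(1)]
750 = n/2 × [36 + 1n - 1]
1500 = n × [35 + 1n]
1n² + (35)n - 1500 = 0
Discriminant: Δ = (35)² - 4(1)(-1500) = 1225 + 6000 = 7225
√Δ = 85
n = [-(35) + √Δ] / (2·1) = (-35 + 85) / 2 = 50 / 2 = 25
(The negative root is discarded since n must be a positive integer.)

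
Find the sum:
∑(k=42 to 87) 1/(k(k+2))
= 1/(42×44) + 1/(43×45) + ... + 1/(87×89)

Partial fractions: 1/(k(k+2)) = (1/2)[1/k - 1/(k+2)]
Telescoping leaves the first two and last two terms:
= (1/2)[1/42 + 1/43 - 1/88 - 1/89]
= 173029/14144592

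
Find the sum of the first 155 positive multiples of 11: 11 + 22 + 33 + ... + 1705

Factor out 11: = 11(1 + 2 + ... + 155) = 11 × n(n+1)/2
= 11 × 155×156/2
= 11 × 12090
= 132990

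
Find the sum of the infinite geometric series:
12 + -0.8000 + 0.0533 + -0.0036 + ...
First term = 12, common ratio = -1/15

For |r| < 1, S = a / (1 - r)
S = 12 / (1 - (-1/15))
S = 12 / (16/15)
S = 45/4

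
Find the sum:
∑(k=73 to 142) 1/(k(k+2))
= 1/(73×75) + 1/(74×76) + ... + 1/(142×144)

Partial fractions: 1/(k(k+2)) = (1/2)[1/k - 1/(k+2)]
Telescoping leaves the first two and last two terms:
= (1/2)[1/73 + 1/74 - 1/143 - 1/144]
= 738325/111237984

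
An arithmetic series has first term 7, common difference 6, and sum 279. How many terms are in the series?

Using S = n/2 × [2a + (n-1)d]
279 = n/2 × [2(7) + (n-1)(6)]
279 = n/2 × [14 + 6n - 6]
558 = n × [8 + 6n]
6n² + (8)n - 558 = 0
Discriminant: Δ = (8)² - 4(6)(-558) = 64 + 13392 = 13456
√Δ = 116
n = [-(8) + √Δ] / (2·6) = (-8 + 116) / 12 = 108 / 12 = 9
(The negative root is discarded since n must be a positive integer.)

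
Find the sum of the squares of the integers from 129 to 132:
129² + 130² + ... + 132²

Use ∑_{k=1}^{n} k² = n(n+1)(2n+1)/6, then subtract the first 128 terms.
∑_{k=1}^{132} k² = 132×133×265/6 = 775390
∑_{k=1}^{128} k² = 128×129×257/6 = 707264
∑_{k=129}^{132} k² = 775390 - 707264 = 68126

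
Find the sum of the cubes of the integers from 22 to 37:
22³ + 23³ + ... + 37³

Use ∑_{k=1}^{n} k³ = [n(n+1)/2]², then subtract the first 21 terms.
∑_{k=1}^{37} k³ = [37×38/2]² = 703² = 494209
∑_{k=1}^{21} k³ = [21×22/2]² = 231² = 53361
∑_{k=22}^{37} k³ = 494209 - 53361 = 440848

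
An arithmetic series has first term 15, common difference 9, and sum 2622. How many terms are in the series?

Using S = n/2 × [2a + (n-1)d]
2622 = n/2 × [2(15) + (n-1)(9)]
2622 = n/2 × [30 + 9n - 9]
5244 = n × [21 + 9n]
9n² + (21)n - 5244 = 0
Discriminant: Δ = (21)² - 4(9)(-5244) = 441 + 188784 = 189225
√Δ = 435
n = [-(21) + √Δ] / (2·9) = (-21 + 435) / 18 = 414 / 18 = 23
(The negative root is discarded since n must be a positive integer.)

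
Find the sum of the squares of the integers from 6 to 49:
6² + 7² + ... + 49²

Use ∑_{k=1}^{n} k² = n(n+1)(2n+1)/6, then subtract the first 5 terms.
∑_{k=1}^{49} k² = 49×50×99/6 = 40425
∑_{k=1}^{5} k² = 5×6×11/6 = 55
∑_{k=6}^{49} k² = 40425 - 55 = 40370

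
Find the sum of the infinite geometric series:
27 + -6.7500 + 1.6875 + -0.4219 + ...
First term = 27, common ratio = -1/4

For |r| < 1, S = a / (1 - r)
S = 27 / (1 - (-1/4))
S = 27 / (5/4)
S = 108/5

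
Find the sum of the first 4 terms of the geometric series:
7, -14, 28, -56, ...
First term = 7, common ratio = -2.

Sₙ = a(1 - rⁿ) / (1 - r)
S_4 = 7(1 - (-2)^4) / (1 - (-2))
S_4 = 7(1 - 16) / (3)
S_4 = -35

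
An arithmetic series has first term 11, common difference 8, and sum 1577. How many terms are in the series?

Using S = n/2 × [2a + (n-1)d]
1577 = n/2 × [2(11) + (n-1)(8)]
1577 = n/2 × [22 + 8n - 8]
3154 = n × [14 + 8n]
8n² + (14)n - 3154 = 0
Discriminant: Δ = (14)² - 4(8)(-3154) = 196 + 100928 = 101124
√Δ = 318
n = [-(14) + √Δ] / (2·8) = (-14 + 318) / 16 = 304 / 16 = 19
(The negative root is discarded since n must be a positive integer.)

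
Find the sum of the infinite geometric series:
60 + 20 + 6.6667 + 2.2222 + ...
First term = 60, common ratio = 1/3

For |r| < 1, S = a / (1 - r)
S = 60 / (1 - (1/3))
S = 60 / (2/3)
S = 90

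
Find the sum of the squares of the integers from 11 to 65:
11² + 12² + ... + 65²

Use ∑_{k=1}^{n} k² = n(n+1)(2n+1)/6, then subtract the first 10 terms.
∑_{k=1}^{65} k² = 65×66×131/6 = 93665
∑_{k=1}^{10} k² = 10×11×21/6 = 385
∑_{k=11}^{65} k² = 93665 - 385 = 93280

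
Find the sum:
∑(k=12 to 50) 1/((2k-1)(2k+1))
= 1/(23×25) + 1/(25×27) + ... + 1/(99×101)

Partial fractions: 1/((2k-1)(2k+1)) = (1/2)[1/(2k-1) - 1/(2k+1)]
The series telescopes:
= (1/2)[1/23 - 1/101]
= 39/2323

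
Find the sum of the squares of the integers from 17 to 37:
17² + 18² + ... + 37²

Use ∑_{k=1}^{n} k² = n(n+1)(2n+1)/6, then subtract the first 16 terms.
∑_{k=1}^{37} k² = 37×38×75/6 = 17575
∑_{k=1}^{16} k² = 16×17×33/6 = 1496
∑_{k=17}^{37} k² = 17575 - 1496 = 16079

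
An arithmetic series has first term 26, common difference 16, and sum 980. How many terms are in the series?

Using S = n/2 × [2a + (n-1)d]
980 = n/2 × [2(26) + (n-1)(16)]
980 = n/2 × [52 + 16n - 16]
1960 = n × [36 + 16n]
16n² + (36)n - 1960 = 0
Discriminant: Δ = (36)² - 4(16)(-1960) = 1296 + 125440 = 126736
√Δ = 356
n = [-(36) + √Δ] / (2·16) = (-36 + 356) / 32 = 320 / 32 = 10
(The negative root is discarded since n must be a positive integer.)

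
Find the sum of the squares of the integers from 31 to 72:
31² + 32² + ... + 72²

Use ∑_{k=1}^{n} k² = n(n+1)(2n+1)/6, then subtract the first 30 terms.
∑_{k=1}^{72} k² = 72×73×145/6 = 127020
∑_{k=1}^{30} k² = 30×31×61/6 = 9455
∑_{k=31}^{72} k² = 127020 - 9455 = 117565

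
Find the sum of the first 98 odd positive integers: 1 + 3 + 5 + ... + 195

Sum of first n odd numbers = n²
= 98²
= 9604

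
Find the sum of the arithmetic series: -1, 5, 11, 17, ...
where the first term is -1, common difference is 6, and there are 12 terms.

Sₙ = n/2 × (first + last)
Last term = a + (n-1)d = -1 + (12-1)×6 = 65
S_12 = 12/2 × (-1 + 65)
S_12 = 12/2 × 64 = 384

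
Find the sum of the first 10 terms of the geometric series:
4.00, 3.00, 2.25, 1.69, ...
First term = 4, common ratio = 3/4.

Sₙ = a(1 - rⁿ) / (1 - r)
S_10 = 4(1 - (3/4)^10) / (1 - (3/4))
S_10 = 4(1 - (59049/1048576)) / (1/4)
S_10 = 989527/65536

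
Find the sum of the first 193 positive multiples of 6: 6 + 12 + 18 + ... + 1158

Factor out 6: = 6(1 + 2 + ... + 193) = 6 × n(n+1)/2
= 6 × 193×194/2
= 6 × 18721
= 112326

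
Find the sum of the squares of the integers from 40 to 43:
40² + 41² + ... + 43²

Use ∑_{k=1}^{n} k² = n(n+1)(2n+1)/6, then subtract the first 39 terms.
∑_{k=1}^{43} k² = 43×44×87/6 = 27434
∑_{k=1}^{39} k² = 39×40×79/6 = 20540
∑_{k=40}^{43} k² = 27434 - 20540 = 6894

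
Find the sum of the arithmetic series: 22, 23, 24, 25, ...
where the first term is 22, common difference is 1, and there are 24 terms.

Sₙ = n/2 × (first + last)
Last term = a + (n-1)d = 22 + (24-1)×1 = 45
S_24 = 24/2 × (22 + 45)
S_24 = 24/2 × 67 = 804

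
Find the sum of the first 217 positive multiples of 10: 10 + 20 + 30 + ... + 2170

Factor out 10: = 10(1 + 2 + ... + 217) = 10 × n(n+1)/2
= 10 × 217×218/2
= 10 × 23653
= 236530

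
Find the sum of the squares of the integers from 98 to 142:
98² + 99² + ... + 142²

Use ∑_{k=1}^{n} k² = n(n+1)(2n+1)/6, then subtract the first 97 terms.
∑_{k=1}^{142} k² = 142×143×285/6 = 964535
∑_{k=1}^{97} k² = 97×98×195/6 = 308945
∑_{k=98}^{142} k² = 964535 - 308945 = 655590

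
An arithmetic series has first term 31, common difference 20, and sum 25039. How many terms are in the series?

Using S = n/2 × [2a + (n-1)d]
25039 = n/2 × [2(31) + (n-1)(20)]
25039 = n/2 × [62 + 20n - 20]
50078 = n × [42 + 20n]
20n² + (42)n - 50078 = 0
Discriminant: Δ = (42)² - 4(20)(-50078) = 1764 + 4006240 = 4008004
√Δ = 2002
n = [-(42) + √Δ] / (2·20) = (-42 + 2002) / 40 = 1960 / 40 = 49
(The negative root is discarded since n must be a positive integer.)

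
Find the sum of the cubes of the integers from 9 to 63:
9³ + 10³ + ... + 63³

Use ∑_{k=1}^{n} k³ = [n(n+1)/2]², then subtract the first 8 terms.
∑_{k=1}^{63} k³ = [63×64/2]² = 2016² = 4064256
∑_{k=1}^{8} k³ = [8×9/2]² = 36² = 1296
∑_{k=9}^{63} k³ = 4064256 - 1296 = 4062960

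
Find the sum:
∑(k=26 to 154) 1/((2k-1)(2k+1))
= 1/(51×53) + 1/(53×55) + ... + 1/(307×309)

Partial fractions: 1/((2k-1)(2k+1)) = (1/2)[1/(2k-1) - 1/(2k+1)]
The series telescopes:
= (1/2)[1/51 - 1/309]
= 43/5253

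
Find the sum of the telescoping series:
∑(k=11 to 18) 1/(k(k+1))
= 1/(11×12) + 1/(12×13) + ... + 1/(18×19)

Partial fractions: 1/(k(k+1)) = 1/k - 1/(k+1)
The series telescopes:
= (1/11 - 1/12) + (1/12 - 1/13) + ... + (1/18 - 1/19)
= 1/11 - 1/19
= 8/209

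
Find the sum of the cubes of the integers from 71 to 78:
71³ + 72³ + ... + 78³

Use ∑_{k=1}^{n} k³ = [n(n+1)/2]², then subtract the first 70 terms.
∑_{k=1}^{78} k³ = [78×79/2]² = 3081² = 9492561
∑_{k=1}^{70} k³ = [70×71/2]² = 2485² = 6175225
∑_{k=71}^{78} k³ = 9492561 - 6175225 = 3317336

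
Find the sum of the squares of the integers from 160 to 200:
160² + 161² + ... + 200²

Use ∑_{k=1}^{n} k² = n(n+1)(2n+1)/6, then subtract the first 159 terms.
∑_{k=1}^{200} k² = 200×201×401/6 = 2686700
∑_{k=1}^{159} k² = 159×160×319/6 = 1352560
∑_{k=160}^{200} k² = 2686700 - 1352560 = 1334140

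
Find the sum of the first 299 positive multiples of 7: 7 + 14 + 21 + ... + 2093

Factor out 7: = 7(1 + 2 + ... + 299) = 7 × n(n+1)/2
= 7 × 299×300/2
= 7 × 44850
= 313950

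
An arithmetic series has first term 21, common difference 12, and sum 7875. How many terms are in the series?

Using S = n/2 × [2a + (n-1)d]
7875 = n/2 × [2(21) + (n-1)(12)]
7875 = n/2 × [42 + 12n - 12]
15750 = n × [30 + 12n]
12n² + (30)n - 15750 = 0
Discriminant: Δ = (30)² - 4(12)(-15750) = 900 + 756000 = 756900
√Δ = 870
n = [-(30) + √Δ] / (2·12) = (-30 + 870) / 24 = 840 / 24 = 35
(The negative root is discarded since n must be a positive integer.)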